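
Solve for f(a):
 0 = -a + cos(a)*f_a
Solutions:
 f(a) = C1 + Integral(a/cos(a), a)


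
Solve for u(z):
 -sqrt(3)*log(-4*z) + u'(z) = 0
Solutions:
 u(z) = C1 + sqrt(3)*z*log(-z) + sqrt(3)*z*(-1 + 2*log(2))


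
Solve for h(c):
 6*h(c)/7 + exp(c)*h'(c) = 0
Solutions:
 h(c) = C1*exp(6*exp(-c)/7)


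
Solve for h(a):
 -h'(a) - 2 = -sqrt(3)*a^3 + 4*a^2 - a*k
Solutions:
 h(a) = C1 + sqrt(3)*a^4/4 - 4*a^3/3 + a^2*k/2 - 2*a


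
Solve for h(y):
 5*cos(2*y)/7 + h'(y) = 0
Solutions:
 h(y) = C1 - 5*sin(2*y)/14


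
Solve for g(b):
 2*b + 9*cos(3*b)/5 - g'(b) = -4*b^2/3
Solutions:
 g(b) = C1 + 4*b^3/9 + b^2 + 3*sin(3*b)/5


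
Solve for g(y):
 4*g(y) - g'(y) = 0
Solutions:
 g(y) = C1*exp(4*y)


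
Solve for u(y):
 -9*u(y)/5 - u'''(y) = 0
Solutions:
 u(y) = C3*exp(-15^(2/3)*y/5) + (C1*sin(3*3^(1/6)*5^(2/3)*y/10) + C2*cos(3*3^(1/6)*5^(2/3)*y/10))*exp(15^(2/3)*y/10)


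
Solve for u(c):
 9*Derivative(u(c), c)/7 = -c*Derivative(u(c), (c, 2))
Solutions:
 u(c) = C1 + C2/c^(2/7)


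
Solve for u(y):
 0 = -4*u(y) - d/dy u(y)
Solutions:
 u(y) = C1*exp(-4*y)


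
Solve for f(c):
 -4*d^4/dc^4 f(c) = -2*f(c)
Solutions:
 f(c) = C1*exp(-2^(3/4)*c/2) + C2*exp(2^(3/4)*c/2) + C3*sin(2^(3/4)*c/2) + C4*cos(2^(3/4)*c/2)


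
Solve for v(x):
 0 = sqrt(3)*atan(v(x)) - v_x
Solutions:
 Integral(1/atan(_y), (_y, v(x))) = C1 + sqrt(3)*x


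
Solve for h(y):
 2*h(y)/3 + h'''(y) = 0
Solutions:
 h(y) = C3*exp(-2^(1/3)*3^(2/3)*y/3) + (C1*sin(2^(1/3)*3^(1/6)*y/2) + C2*cos(2^(1/3)*3^(1/6)*y/2))*exp(2^(1/3)*3^(2/3)*y/6)


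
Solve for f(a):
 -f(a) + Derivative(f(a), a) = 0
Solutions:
 f(a) = C1*exp(a)


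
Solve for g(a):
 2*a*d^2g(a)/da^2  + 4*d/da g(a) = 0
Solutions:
 g(a) = C1 + C2/a


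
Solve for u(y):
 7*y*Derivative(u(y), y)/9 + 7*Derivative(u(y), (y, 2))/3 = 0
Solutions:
 u(y) = C1 + C2*erf(sqrt(6)*y/6)


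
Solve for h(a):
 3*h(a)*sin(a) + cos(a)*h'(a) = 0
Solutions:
 h(a) = C1*cos(a)^3


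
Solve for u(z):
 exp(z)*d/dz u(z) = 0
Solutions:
 u(z) = C1


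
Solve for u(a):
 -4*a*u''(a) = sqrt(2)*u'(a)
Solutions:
 u(a) = C1 + C2*a^(1 - sqrt(2)/4)


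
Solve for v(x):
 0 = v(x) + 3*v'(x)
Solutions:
 v(x) = C1*exp(-x/3)


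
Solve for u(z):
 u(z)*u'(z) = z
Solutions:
 u(z) = -sqrt(C1 + z^2)
 u(z) = sqrt(C1 + z^2)


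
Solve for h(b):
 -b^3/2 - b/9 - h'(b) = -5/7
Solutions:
 h(b) = C1 - b^4/8 - b^2/18 + 5*b/7


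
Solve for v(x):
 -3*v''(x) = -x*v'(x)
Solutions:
 v(x) = C1 + C2*erfi(sqrt(6)*x/6)


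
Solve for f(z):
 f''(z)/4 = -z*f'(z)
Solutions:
 f(z) = C1 + C2*erf(sqrt(2)*z)


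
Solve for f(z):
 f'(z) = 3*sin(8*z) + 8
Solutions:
 f(z) = C1 + 8*z - 3*cos(8*z)/8


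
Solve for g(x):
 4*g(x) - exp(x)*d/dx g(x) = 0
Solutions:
 g(x) = C1*exp(-4*exp(-x))


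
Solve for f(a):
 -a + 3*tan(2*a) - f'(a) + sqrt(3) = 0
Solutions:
 f(a) = C1 - a^2/2 + sqrt(3)*a - 3*log(cos(2*a))/2


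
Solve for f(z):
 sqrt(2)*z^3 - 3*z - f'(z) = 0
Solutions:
 f(z) = C1 + sqrt(2)*z^4/4 - 3*z^2/2


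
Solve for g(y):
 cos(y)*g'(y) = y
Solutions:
 g(y) = C1 + Integral(y/cos(y), y)


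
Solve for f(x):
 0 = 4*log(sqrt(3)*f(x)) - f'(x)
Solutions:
 -Integral(1/(2*log(_y) + log(3)), (_y, f(x)))/2 = C1 - x


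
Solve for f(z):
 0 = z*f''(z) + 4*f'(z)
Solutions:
 f(z) = C1 + C2/z^3


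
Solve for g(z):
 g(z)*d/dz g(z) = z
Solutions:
 g(z) = -sqrt(C1 + z^2)
 g(z) = sqrt(C1 + z^2)


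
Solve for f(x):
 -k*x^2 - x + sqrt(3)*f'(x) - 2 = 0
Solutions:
 f(x) = C1 + sqrt(3)*k*x^3/9 + sqrt(3)*x^2/6 + 2*sqrt(3)*x/3


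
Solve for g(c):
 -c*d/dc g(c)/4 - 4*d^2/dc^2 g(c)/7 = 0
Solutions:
 g(c) = C1 + C2*erf(sqrt(14)*c/8)


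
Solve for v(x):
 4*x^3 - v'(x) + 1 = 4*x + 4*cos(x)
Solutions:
 v(x) = C1 + x^4 - 2*x^2 + x - 4*sin(x)


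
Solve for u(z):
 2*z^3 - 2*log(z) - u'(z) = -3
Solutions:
 u(z) = C1 + z^4/2 - 2*z*log(z) + 5*z


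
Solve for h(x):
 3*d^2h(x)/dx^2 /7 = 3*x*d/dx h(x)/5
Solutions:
 h(x) = C1 + C2*erfi(sqrt(70)*x/10)


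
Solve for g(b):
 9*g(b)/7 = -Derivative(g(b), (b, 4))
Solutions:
 g(b) = (C1*sin(sqrt(6)*7^(3/4)*b/14) + C2*cos(sqrt(6)*7^(3/4)*b/14))*exp(-sqrt(6)*7^(3/4)*b/14) + (C3*sin(sqrt(6)*7^(3/4)*b/14) + C4*cos(sqrt(6)*7^(3/4)*b/14))*exp(sqrt(6)*7^(3/4)*b/14)


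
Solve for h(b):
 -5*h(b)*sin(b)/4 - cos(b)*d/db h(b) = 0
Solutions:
 h(b) = C1*cos(b)^(5/4)


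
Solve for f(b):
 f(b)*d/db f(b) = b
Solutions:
 f(b) = -sqrt(C1 + b^2)
 f(b) = sqrt(C1 + b^2)


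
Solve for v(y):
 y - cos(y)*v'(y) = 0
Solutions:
 v(y) = C1 + Integral(y/cos(y), y)


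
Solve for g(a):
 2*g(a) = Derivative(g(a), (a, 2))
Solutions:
 g(a) = C1*exp(-sqrt(2)*a) + C2*exp(sqrt(2)*a)


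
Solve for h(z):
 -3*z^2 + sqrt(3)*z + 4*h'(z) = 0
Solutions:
 h(z) = C1 + z^3/4 - sqrt(3)*z^2/8


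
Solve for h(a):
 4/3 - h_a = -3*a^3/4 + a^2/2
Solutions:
 h(a) = C1 + 3*a^4/16 - a^3/6 + 4*a/3


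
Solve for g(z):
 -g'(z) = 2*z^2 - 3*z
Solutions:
 g(z) = C1 - 2*z^3/3 + 3*z^2/2


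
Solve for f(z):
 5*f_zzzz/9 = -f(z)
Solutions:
 f(z) = (C1*sin(5^(3/4)*sqrt(6)*z/10) + C2*cos(5^(3/4)*sqrt(6)*z/10))*exp(-5^(3/4)*sqrt(6)*z/10) + (C3*sin(5^(3/4)*sqrt(6)*z/10) + C4*cos(5^(3/4)*sqrt(6)*z/10))*exp(5^(3/4)*sqrt(6)*z/10)


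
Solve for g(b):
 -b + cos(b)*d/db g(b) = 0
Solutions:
 g(b) = C1 + Integral(b/cos(b), b)


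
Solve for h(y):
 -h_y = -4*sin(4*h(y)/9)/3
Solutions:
 -4*y/3 + 9*log(cos(4*h(y)/9) - 1)/8 - 9*log(cos(4*h(y)/9) + 1)/8 = C1


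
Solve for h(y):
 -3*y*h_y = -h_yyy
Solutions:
 h(y) = C1 + Integral(C2*airyai(3^(1/3)*y) + C3*airybi(3^(1/3)*y), y)


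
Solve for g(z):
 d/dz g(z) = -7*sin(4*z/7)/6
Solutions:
 g(z) = C1 + 49*cos(4*z/7)/24


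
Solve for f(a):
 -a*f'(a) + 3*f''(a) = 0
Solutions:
 f(a) = C1 + C2*erfi(sqrt(6)*a/6)


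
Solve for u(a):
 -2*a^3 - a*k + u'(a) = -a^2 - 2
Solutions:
 u(a) = C1 + a^4/2 - a^3/3 + a^2*k/2 - 2*a


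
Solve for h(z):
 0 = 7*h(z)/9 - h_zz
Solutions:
 h(z) = C1*exp(-sqrt(7)*z/3) + C2*exp(sqrt(7)*z/3)


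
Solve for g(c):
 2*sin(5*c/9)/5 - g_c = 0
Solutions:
 g(c) = C1 - 18*cos(5*c/9)/25


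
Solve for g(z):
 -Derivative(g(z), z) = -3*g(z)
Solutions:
 g(z) = C1*exp(3*z)


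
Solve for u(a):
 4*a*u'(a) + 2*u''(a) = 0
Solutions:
 u(a) = C1 + C2*erf(a)


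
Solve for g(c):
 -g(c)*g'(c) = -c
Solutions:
 g(c) = -sqrt(C1 + c^2)
 g(c) = sqrt(C1 + c^2)


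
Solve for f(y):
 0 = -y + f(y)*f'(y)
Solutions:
 f(y) = -sqrt(C1 + y^2)
 f(y) = sqrt(C1 + y^2)


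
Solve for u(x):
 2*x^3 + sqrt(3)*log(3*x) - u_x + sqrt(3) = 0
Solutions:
 u(x) = C1 + x^4/2 + sqrt(3)*x*log(x) + sqrt(3)*x*log(3)


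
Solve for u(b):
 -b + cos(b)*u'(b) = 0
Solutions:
 u(b) = C1 + Integral(b/cos(b), b)


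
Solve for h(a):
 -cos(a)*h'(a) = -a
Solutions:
 h(a) = C1 + Integral(a/cos(a), a)


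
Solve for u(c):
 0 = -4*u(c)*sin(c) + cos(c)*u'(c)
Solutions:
 u(c) = C1/cos(c)^4


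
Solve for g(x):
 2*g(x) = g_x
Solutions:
 g(x) = C1*exp(2*x)


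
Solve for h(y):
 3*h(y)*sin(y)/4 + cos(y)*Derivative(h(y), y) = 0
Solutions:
 h(y) = C1*cos(y)^(3/4)


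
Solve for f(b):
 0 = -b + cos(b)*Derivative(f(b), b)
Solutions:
 f(b) = C1 + Integral(b/cos(b), b)


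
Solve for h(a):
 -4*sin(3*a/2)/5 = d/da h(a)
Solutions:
 h(a) = C1 + 8*cos(3*a/2)/15


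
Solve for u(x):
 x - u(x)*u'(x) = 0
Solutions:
 u(x) = -sqrt(C1 + x^2)
 u(x) = sqrt(C1 + x^2)


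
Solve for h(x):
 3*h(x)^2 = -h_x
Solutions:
 h(x) = 1/(C1 + 3*x)


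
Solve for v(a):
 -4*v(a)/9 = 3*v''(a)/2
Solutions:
 v(a) = C1*sin(2*sqrt(6)*a/9) + C2*cos(2*sqrt(6)*a/9)


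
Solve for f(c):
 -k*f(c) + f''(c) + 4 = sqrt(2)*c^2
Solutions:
 f(c) = C1*exp(-c*sqrt(k)) + C2*exp(c*sqrt(k)) - sqrt(2)*c^2/k + 4/k - 2*sqrt(2)/k^2


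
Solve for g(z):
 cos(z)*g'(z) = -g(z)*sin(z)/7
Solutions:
 g(z) = C1*cos(z)^(1/7)


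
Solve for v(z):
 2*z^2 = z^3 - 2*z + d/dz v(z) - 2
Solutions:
 v(z) = C1 - z^4/4 + 2*z^3/3 + z^2 + 2*z


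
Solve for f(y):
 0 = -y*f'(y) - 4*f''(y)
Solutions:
 f(y) = C1 + C2*erf(sqrt(2)*y/4)


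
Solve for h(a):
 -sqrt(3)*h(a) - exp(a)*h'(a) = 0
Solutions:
 h(a) = C1*exp(sqrt(3)*exp(-a))


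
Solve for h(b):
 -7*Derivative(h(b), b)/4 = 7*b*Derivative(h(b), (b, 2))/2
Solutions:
 h(b) = C1 + C2*sqrt(b)


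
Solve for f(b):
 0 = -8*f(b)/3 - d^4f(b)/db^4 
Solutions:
 f(b) = (C1*sin(2^(1/4)*3^(3/4)*b/3) + C2*cos(2^(1/4)*3^(3/4)*b/3))*exp(-2^(1/4)*3^(3/4)*b/3) + (C3*sin(2^(1/4)*3^(3/4)*b/3) + C4*cos(2^(1/4)*3^(3/4)*b/3))*exp(2^(1/4)*3^(3/4)*b/3)


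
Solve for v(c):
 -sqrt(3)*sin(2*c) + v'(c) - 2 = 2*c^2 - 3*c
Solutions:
 v(c) = C1 + 2*c^3/3 - 3*c^2/2 + 2*c - sqrt(3)*cos(2*c)/2


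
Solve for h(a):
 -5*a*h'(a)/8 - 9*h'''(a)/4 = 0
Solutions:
 h(a) = C1 + Integral(C2*airyai(-60^(1/3)*a/6) + C3*airybi(-60^(1/3)*a/6), a)


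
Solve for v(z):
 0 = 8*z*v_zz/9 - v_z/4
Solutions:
 v(z) = C1 + C2*z^(41/32)


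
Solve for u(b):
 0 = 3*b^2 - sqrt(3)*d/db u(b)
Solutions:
 u(b) = C1 + sqrt(3)*b^3/3


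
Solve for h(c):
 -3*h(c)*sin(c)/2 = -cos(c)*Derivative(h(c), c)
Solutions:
 h(c) = C1/cos(c)^(3/2)


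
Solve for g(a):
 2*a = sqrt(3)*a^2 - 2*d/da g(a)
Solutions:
 g(a) = C1 + sqrt(3)*a^3/6 - a^2/2


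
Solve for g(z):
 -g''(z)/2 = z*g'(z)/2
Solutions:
 g(z) = C1 + C2*erf(sqrt(2)*z/2)


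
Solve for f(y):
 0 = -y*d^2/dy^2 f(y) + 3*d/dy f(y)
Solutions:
 f(y) = C1 + C2*y^4


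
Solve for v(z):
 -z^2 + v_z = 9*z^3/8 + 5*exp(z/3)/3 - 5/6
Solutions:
 v(z) = C1 + 9*z^4/32 + z^3/3 - 5*z/6 + 5*exp(z/3)


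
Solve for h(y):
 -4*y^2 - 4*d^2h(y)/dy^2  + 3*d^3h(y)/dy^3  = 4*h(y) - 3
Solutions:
 h(y) = C1*exp(y*(-2^(1/3)*(9*sqrt(921) + 275)^(1/3) - 8*2^(2/3)/(9*sqrt(921) + 275)^(1/3) + 8)/18)*sin(2^(1/3)*sqrt(3)*y*(-(9*sqrt(921) + 275)^(1/3) + 8*2^(1/3)/(9*sqrt(921) + 275)^(1/3))/18) + C2*exp(y*(-2^(1/3)*(9*sqrt(921) + 275)^(1/3) - 8*2^(2/3)/(9*sqrt(921) + 275)^(1/3) + 8)/18)*cos(2^(1/3)*sqrt(3)*y*(-(9*sqrt(921) + 275)^(1/3) + 8*2^(1/3)/(9*sqrt(921) + 275)^(1/3))/18) + C3*exp(y*(8*2^(2/3)/(9*sqrt(921) + 275)^(1/3) + 4 + 2^(1/3)*(9*sqrt(921) + 275)^(1/3))/9) - y^2 + 11/4


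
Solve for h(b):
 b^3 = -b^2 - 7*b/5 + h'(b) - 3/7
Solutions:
 h(b) = C1 + b^4/4 + b^3/3 + 7*b^2/10 + 3*b/7


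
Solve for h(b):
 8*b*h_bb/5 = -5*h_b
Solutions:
 h(b) = C1 + C2/b^(17/8)


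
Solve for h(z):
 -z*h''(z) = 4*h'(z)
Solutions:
 h(z) = C1 + C2/z^3


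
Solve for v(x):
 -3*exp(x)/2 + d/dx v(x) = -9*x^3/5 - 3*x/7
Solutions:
 v(x) = C1 - 9*x^4/20 - 3*x^2/14 + 3*exp(x)/2


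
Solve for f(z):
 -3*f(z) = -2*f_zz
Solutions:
 f(z) = C1*exp(-sqrt(6)*z/2) + C2*exp(sqrt(6)*z/2)


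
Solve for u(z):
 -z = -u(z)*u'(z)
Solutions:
 u(z) = -sqrt(C1 + z^2)
 u(z) = sqrt(C1 + z^2)


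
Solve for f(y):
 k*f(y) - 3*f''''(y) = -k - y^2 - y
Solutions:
 f(y) = C1*exp(-3^(3/4)*k^(1/4)*y/3) + C2*exp(3^(3/4)*k^(1/4)*y/3) + C3*exp(-3^(3/4)*I*k^(1/4)*y/3) + C4*exp(3^(3/4)*I*k^(1/4)*y/3) - 1 - y^2/k - y/k


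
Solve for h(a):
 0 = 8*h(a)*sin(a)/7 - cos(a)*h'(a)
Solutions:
 h(a) = C1/cos(a)^(8/7)


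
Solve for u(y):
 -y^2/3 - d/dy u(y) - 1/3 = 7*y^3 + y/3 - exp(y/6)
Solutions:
 u(y) = C1 - 7*y^4/4 - y^3/9 - y^2/6 - y/3 + 6*exp(y/6)


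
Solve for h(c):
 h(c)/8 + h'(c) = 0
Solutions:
 h(c) = C1*exp(-c/8)


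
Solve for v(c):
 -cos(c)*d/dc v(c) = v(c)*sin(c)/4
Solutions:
 v(c) = C1*cos(c)^(1/4)


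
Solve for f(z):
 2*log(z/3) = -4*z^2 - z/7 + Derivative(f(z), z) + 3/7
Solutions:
 f(z) = C1 + 4*z^3/3 + z^2/14 + 2*z*log(z) - 17*z/7 - 2*z*log(3)


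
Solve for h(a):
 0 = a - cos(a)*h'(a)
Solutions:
 h(a) = C1 + Integral(a/cos(a), a)


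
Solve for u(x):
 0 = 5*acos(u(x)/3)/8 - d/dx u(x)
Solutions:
 Integral(1/acos(_y/3), (_y, u(x))) = C1 + 5*x/8


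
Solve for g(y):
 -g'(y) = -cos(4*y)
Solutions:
 g(y) = C1 + sin(4*y)/4


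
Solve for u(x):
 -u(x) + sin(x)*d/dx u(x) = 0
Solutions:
 u(x) = C1*sqrt(cos(x) - 1)/sqrt(cos(x) + 1)


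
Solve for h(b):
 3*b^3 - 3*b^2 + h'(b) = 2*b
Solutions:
 h(b) = C1 - 3*b^4/4 + b^3 + b^2


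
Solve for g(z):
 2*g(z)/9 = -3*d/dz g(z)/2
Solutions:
 g(z) = C1*exp(-4*z/27)


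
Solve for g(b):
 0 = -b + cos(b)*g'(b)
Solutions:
 g(b) = C1 + Integral(b/cos(b), b)


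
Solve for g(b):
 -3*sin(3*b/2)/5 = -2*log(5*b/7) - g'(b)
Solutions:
 g(b) = C1 - 2*b*log(b) - 2*b*log(5) + 2*b + 2*b*log(7) - 2*cos(3*b/2)/5


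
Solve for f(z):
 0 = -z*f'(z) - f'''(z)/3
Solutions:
 f(z) = C1 + Integral(C2*airyai(-3^(1/3)*z) + C3*airybi(-3^(1/3)*z), z)


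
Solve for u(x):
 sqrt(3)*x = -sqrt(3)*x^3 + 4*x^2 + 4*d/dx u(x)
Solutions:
 u(x) = C1 + sqrt(3)*x^4/16 - x^3/3 + sqrt(3)*x^2/8


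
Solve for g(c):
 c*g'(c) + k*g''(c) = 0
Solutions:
 g(c) = C1 + C2*sqrt(k)*erf(sqrt(2)*c*sqrt(1/k)/2)


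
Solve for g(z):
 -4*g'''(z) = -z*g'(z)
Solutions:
 g(z) = C1 + Integral(C2*airyai(2^(1/3)*z/2) + C3*airybi(2^(1/3)*z/2), z)


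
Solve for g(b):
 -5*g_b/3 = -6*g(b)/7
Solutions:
 g(b) = C1*exp(18*b/35)


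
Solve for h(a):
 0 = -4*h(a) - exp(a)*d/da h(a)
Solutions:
 h(a) = C1*exp(4*exp(-a))


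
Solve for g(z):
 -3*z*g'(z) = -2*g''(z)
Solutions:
 g(z) = C1 + C2*erfi(sqrt(3)*z/2)


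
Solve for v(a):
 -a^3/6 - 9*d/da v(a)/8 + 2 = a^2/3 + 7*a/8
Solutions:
 v(a) = C1 - a^4/27 - 8*a^3/81 - 7*a^2/18 + 16*a/9


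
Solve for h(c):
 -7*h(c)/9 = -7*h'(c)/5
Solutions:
 h(c) = C1*exp(5*c/9)


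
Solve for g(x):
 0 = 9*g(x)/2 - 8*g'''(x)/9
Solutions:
 g(x) = C3*exp(3*2^(2/3)*3^(1/3)*x/4) + (C1*sin(3*2^(2/3)*3^(5/6)*x/8) + C2*cos(3*2^(2/3)*3^(5/6)*x/8))*exp(-3*2^(2/3)*3^(1/3)*x/8)


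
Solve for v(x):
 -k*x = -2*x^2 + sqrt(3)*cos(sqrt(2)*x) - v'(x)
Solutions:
 v(x) = C1 + k*x^2/2 - 2*x^3/3 + sqrt(6)*sin(sqrt(2)*x)/2


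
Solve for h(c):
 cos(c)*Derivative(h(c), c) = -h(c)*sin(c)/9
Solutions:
 h(c) = C1*cos(c)^(1/9)


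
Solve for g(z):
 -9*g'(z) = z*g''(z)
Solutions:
 g(z) = C1 + C2/z^8


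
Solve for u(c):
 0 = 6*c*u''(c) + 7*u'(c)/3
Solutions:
 u(c) = C1 + C2*c^(11/18)


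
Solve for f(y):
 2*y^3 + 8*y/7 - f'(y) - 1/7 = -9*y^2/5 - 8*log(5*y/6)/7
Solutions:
 f(y) = C1 + y^4/2 + 3*y^3/5 + 4*y^2/7 + 8*y*log(y)/7 - 8*y*log(6)/7 - 9*y/7 + 8*y*log(5)/7


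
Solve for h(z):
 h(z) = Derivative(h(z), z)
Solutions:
 h(z) = C1*exp(z)


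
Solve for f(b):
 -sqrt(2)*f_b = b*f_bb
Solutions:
 f(b) = C1 + C2*b^(1 - sqrt(2))


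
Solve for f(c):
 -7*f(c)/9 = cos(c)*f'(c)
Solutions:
 f(c) = C1*(sin(c) - 1)^(7/18)/(sin(c) + 1)^(7/18)


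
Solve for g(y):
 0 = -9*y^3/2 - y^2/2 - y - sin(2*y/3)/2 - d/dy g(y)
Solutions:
 g(y) = C1 - 9*y^4/8 - y^3/6 - y^2/2 + 3*cos(2*y/3)/4


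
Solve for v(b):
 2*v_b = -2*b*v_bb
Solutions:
 v(b) = C1 + C2*log(b)


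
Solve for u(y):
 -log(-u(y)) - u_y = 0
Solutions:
 -li(-u(y)) = C1 - y


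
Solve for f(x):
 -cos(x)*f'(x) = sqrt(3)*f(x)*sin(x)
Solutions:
 f(x) = C1*cos(x)^(sqrt(3))


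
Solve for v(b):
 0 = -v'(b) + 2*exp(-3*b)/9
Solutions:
 v(b) = C1 - 2*exp(-3*b)/27


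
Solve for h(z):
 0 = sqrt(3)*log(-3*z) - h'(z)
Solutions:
 h(z) = C1 + sqrt(3)*z*log(-z) + sqrt(3)*z*(-1 + log(3))


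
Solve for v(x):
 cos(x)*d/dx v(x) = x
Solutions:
 v(x) = C1 + Integral(x/cos(x), x)


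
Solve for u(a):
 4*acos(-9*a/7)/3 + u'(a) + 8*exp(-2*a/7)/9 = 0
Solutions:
 u(a) = C1 - 4*a*acos(-9*a/7)/3 - 4*sqrt(49 - 81*a^2)/27 + 28*exp(-2*a/7)/9


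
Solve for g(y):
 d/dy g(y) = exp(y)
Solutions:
 g(y) = C1 + exp(y)


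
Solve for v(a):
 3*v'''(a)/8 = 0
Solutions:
 v(a) = C1 + C2*a + C3*a^2


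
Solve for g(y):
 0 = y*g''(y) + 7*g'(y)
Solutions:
 g(y) = C1 + C2/y^6


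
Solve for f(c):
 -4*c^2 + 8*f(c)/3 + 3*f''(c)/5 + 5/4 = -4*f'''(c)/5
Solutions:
 f(c) = C1*exp(c*(-6 + 3*3^(1/3)/(8*sqrt(1630) + 323)^(1/3) + 3^(2/3)*(8*sqrt(1630) + 323)^(1/3))/24)*sin(3^(1/6)*c*(-(8*sqrt(1630) + 323)^(1/3) + 3^(2/3)/(8*sqrt(1630) + 323)^(1/3))/8) + C2*exp(c*(-6 + 3*3^(1/3)/(8*sqrt(1630) + 323)^(1/3) + 3^(2/3)*(8*sqrt(1630) + 323)^(1/3))/24)*cos(3^(1/6)*c*(-(8*sqrt(1630) + 323)^(1/3) + 3^(2/3)/(8*sqrt(1630) + 323)^(1/3))/8) + C3*exp(-c*(3*3^(1/3)/(8*sqrt(1630) + 323)^(1/3) + 3 + 3^(2/3)*(8*sqrt(1630) + 323)^(1/3))/12) + 3*c^2/2 - 183/160


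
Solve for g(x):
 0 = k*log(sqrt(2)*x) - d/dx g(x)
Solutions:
 g(x) = C1 + k*x*log(x) - k*x + k*x*log(2)/2


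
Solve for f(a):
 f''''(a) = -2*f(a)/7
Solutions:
 f(a) = (C1*sin(14^(3/4)*a/14) + C2*cos(14^(3/4)*a/14))*exp(-14^(3/4)*a/14) + (C3*sin(14^(3/4)*a/14) + C4*cos(14^(3/4)*a/14))*exp(14^(3/4)*a/14)


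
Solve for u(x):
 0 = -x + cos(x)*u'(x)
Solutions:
 u(x) = C1 + Integral(x/cos(x), x)


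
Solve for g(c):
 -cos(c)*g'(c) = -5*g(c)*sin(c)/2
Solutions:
 g(c) = C1/cos(c)^(5/2)


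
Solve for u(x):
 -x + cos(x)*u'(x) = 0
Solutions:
 u(x) = C1 + Integral(x/cos(x), x)


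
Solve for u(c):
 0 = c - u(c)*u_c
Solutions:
 u(c) = -sqrt(C1 + c^2)
 u(c) = sqrt(C1 + c^2)


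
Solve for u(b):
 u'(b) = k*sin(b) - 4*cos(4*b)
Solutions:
 u(b) = C1 - k*cos(b) - sin(4*b)


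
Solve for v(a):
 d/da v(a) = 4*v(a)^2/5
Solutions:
 v(a) = -5/(C1 + 4*a)


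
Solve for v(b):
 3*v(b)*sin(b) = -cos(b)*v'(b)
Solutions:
 v(b) = C1*cos(b)^3


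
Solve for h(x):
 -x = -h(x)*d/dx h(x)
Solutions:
 h(x) = -sqrt(C1 + x^2)
 h(x) = sqrt(C1 + x^2)


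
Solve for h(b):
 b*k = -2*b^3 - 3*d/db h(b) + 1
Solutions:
 h(b) = C1 - b^4/6 - b^2*k/6 + b/3


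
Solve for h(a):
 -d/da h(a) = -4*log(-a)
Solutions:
 h(a) = C1 + 4*a*log(-a) - 4*a


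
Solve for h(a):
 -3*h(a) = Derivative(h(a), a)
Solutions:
 h(a) = C1*exp(-3*a)


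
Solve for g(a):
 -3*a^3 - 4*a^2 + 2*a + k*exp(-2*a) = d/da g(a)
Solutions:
 g(a) = C1 - 3*a^4/4 - 4*a^3/3 + a^2 - k*exp(-2*a)/2


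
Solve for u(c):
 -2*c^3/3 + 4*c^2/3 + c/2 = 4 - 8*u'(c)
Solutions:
 u(c) = C1 + c^4/48 - c^3/18 - c^2/32 + c/2


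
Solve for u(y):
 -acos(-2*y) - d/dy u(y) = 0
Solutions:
 u(y) = C1 - y*acos(-2*y) - sqrt(1 - 4*y^2)/2


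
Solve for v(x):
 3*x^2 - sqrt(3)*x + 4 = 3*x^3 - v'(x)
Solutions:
 v(x) = C1 + 3*x^4/4 - x^3 + sqrt(3)*x^2/2 - 4*x


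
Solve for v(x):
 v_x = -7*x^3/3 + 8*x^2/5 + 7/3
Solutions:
 v(x) = C1 - 7*x^4/12 + 8*x^3/15 + 7*x/3


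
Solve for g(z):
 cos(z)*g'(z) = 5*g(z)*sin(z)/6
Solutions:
 g(z) = C1/cos(z)^(5/6)


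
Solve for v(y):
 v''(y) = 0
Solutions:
 v(y) = C1 + C2*y


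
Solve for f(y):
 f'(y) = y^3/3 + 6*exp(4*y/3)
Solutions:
 f(y) = C1 + y^4/12 + 9*exp(4*y/3)/2


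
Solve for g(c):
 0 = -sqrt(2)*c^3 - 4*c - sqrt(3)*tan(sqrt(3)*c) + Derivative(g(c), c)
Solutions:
 g(c) = C1 + sqrt(2)*c^4/4 + 2*c^2 - log(cos(sqrt(3)*c))


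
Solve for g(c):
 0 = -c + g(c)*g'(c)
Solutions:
 g(c) = -sqrt(C1 + c^2)
 g(c) = sqrt(C1 + c^2)


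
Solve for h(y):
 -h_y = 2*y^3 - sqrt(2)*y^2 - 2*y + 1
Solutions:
 h(y) = C1 - y^4/2 + sqrt(2)*y^3/3 + y^2 - y


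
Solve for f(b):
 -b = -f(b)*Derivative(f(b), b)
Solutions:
 f(b) = -sqrt(C1 + b^2)
 f(b) = sqrt(C1 + b^2)


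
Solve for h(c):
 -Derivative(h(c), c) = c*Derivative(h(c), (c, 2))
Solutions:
 h(c) = C1 + C2*log(c)


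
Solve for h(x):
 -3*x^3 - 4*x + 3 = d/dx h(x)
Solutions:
 h(x) = C1 - 3*x^4/4 - 2*x^2 + 3*x


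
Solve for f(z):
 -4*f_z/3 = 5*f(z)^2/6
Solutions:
 f(z) = 8/(C1 + 5*z)


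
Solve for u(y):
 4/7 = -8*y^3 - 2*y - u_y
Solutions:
 u(y) = C1 - 2*y^4 - y^2 - 4*y/7


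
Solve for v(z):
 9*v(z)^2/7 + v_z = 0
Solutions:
 v(z) = 7/(C1 + 9*z)


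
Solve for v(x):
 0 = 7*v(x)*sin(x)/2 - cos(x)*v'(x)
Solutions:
 v(x) = C1/cos(x)^(7/2)


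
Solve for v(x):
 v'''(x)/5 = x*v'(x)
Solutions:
 v(x) = C1 + Integral(C2*airyai(5^(1/3)*x) + C3*airybi(5^(1/3)*x), x)


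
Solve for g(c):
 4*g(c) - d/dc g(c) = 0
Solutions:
 g(c) = C1*exp(4*c)


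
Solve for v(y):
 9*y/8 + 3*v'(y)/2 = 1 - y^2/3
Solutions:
 v(y) = C1 - 2*y^3/27 - 3*y^2/8 + 2*y/3


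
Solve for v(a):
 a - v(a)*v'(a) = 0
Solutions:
 v(a) = -sqrt(C1 + a^2)
 v(a) = sqrt(C1 + a^2)


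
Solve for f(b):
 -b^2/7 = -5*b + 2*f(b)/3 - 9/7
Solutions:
 f(b) = -3*b^2/14 + 15*b/2 + 27/14


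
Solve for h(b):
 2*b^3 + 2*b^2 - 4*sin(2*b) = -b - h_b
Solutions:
 h(b) = C1 - b^4/2 - 2*b^3/3 - b^2/2 - 2*cos(2*b)


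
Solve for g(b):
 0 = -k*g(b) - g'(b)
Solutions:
 g(b) = C1*exp(-b*k)


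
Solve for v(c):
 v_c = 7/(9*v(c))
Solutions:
 v(c) = -sqrt(C1 + 14*c)/3
 v(c) = sqrt(C1 + 14*c)/3


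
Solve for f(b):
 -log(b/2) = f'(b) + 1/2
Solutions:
 f(b) = C1 - b*log(b) + b/2 + b*log(2)


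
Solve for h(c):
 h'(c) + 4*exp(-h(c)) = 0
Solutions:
 h(c) = log(C1 - 4*c)


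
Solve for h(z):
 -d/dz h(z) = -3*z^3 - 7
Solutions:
 h(z) = C1 + 3*z^4/4 + 7*z


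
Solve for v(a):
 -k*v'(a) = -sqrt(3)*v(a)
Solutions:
 v(a) = C1*exp(sqrt(3)*a/k)


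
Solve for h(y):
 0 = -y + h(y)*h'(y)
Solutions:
 h(y) = -sqrt(C1 + y^2)
 h(y) = sqrt(C1 + y^2)


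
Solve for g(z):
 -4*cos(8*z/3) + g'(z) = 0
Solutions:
 g(z) = C1 + 3*sin(8*z/3)/2


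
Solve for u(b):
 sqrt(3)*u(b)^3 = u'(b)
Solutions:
 u(b) = -sqrt(2)*sqrt(-1/(C1 + sqrt(3)*b))/2
 u(b) = sqrt(2)*sqrt(-1/(C1 + sqrt(3)*b))/2


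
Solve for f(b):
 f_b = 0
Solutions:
 f(b) = C1


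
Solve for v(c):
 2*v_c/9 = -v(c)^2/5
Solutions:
 v(c) = 10/(C1 + 9*c)


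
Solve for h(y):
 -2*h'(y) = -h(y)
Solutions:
 h(y) = C1*exp(y/2)


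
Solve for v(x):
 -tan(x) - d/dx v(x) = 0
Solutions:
 v(x) = C1 + log(cos(x))


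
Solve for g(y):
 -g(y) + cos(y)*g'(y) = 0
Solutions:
 g(y) = C1*sqrt(sin(y) + 1)/sqrt(sin(y) - 1)


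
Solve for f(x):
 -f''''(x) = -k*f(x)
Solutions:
 f(x) = C1*exp(-k^(1/4)*x) + C2*exp(k^(1/4)*x) + C3*exp(-I*k^(1/4)*x) + C4*exp(I*k^(1/4)*x)


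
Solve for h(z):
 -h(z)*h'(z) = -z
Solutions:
 h(z) = -sqrt(C1 + z^2)
 h(z) = sqrt(C1 + z^2)


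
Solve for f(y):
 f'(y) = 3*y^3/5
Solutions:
 f(y) = C1 + 3*y^4/20


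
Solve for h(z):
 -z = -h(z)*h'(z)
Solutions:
 h(z) = -sqrt(C1 + z^2)
 h(z) = sqrt(C1 + z^2)


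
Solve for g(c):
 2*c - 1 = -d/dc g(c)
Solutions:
 g(c) = C1 - c^2 + c


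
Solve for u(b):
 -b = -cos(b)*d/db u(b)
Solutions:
 u(b) = C1 + Integral(b/cos(b), b)


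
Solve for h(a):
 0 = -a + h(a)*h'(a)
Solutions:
 h(a) = -sqrt(C1 + a^2)
 h(a) = sqrt(C1 + a^2)


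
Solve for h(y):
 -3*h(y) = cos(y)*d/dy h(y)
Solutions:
 h(y) = C1*(sin(y) - 1)^(3/2)/(sin(y) + 1)^(3/2)


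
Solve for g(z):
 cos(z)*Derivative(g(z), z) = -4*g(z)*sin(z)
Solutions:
 g(z) = C1*cos(z)^4


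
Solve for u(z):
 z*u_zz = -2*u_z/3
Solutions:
 u(z) = C1 + C2*z^(1/3)


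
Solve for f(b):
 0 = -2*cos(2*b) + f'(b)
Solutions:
 f(b) = C1 + sin(2*b)


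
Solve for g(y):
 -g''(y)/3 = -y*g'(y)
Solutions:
 g(y) = C1 + C2*erfi(sqrt(6)*y/2)


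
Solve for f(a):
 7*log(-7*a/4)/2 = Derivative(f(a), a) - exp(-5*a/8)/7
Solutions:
 f(a) = C1 + 7*a*log(-a)/2 + a*(-7*log(2) - 7/2 + 7*log(7)/2) - 8*exp(-5*a/8)/35


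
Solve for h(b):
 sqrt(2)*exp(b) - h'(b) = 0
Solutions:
 h(b) = C1 + sqrt(2)*exp(b)


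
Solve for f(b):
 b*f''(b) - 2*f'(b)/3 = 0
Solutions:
 f(b) = C1 + C2*b^(5/3)


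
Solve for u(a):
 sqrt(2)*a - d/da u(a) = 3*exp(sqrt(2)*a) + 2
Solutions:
 u(a) = C1 + sqrt(2)*a^2/2 - 2*a - 3*sqrt(2)*exp(sqrt(2)*a)/2


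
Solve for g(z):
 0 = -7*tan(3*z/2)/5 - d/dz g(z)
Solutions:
 g(z) = C1 + 14*log(cos(3*z/2))/15


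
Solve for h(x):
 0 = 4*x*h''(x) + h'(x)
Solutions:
 h(x) = C1 + C2*x^(3/4)


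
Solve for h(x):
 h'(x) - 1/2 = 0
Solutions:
 h(x) = C1 + x/2


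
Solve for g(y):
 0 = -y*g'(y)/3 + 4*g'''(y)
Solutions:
 g(y) = C1 + Integral(C2*airyai(18^(1/3)*y/6) + C3*airybi(18^(1/3)*y/6), y)


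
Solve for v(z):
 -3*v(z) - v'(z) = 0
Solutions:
 v(z) = C1*exp(-3*z)


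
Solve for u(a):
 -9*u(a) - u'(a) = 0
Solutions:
 u(a) = C1*exp(-9*a)


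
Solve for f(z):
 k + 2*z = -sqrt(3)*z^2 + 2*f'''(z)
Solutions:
 f(z) = C1 + C2*z + C3*z^2 + k*z^3/12 + sqrt(3)*z^5/120 + z^4/24


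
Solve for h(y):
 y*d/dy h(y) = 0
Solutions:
 h(y) = C1


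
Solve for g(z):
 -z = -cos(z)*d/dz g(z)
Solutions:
 g(z) = C1 + Integral(z/cos(z), z)


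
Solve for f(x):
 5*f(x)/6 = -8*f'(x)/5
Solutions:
 f(x) = C1*exp(-25*x/48)


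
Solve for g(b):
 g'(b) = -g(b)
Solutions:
 g(b) = C1*exp(-b)


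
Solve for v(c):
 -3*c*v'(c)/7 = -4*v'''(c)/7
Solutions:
 v(c) = C1 + Integral(C2*airyai(6^(1/3)*c/2) + C3*airybi(6^(1/3)*c/2), c)


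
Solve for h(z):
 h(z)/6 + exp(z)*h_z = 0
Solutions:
 h(z) = C1*exp(exp(-z)/6)


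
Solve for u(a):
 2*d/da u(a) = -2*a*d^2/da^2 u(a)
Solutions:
 u(a) = C1 + C2*log(a)


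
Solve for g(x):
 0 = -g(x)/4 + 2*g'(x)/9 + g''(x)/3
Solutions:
 g(x) = C1*exp(x*(-2 + sqrt(31))/6) + C2*exp(-x*(2 + sqrt(31))/6)


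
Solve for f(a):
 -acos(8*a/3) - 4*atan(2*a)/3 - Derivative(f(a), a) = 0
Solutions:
 f(a) = C1 - a*acos(8*a/3) - 4*a*atan(2*a)/3 + sqrt(9 - 64*a^2)/8 + log(4*a^2 + 1)/3


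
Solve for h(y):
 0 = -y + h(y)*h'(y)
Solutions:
 h(y) = -sqrt(C1 + y^2)
 h(y) = sqrt(C1 + y^2)


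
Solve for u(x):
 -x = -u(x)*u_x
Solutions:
 u(x) = -sqrt(C1 + x^2)
 u(x) = sqrt(C1 + x^2)


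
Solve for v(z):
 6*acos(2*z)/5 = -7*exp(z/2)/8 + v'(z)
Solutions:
 v(z) = C1 + 6*z*acos(2*z)/5 - 3*sqrt(1 - 4*z^2)/5 + 7*exp(z/2)/4


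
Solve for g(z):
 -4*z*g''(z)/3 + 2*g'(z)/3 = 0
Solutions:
 g(z) = C1 + C2*z^(3/2)


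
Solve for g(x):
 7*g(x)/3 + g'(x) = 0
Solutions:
 g(x) = C1*exp(-7*x/3)


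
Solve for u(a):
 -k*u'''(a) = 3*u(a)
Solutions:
 u(a) = C1*exp(3^(1/3)*a*(-1/k)^(1/3)) + C2*exp(a*(-1/k)^(1/3)*(-3^(1/3) + 3^(5/6)*I)/2) + C3*exp(-a*(-1/k)^(1/3)*(3^(1/3) + 3^(5/6)*I)/2)


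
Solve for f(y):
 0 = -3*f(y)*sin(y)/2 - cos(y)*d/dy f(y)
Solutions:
 f(y) = C1*cos(y)^(3/2)


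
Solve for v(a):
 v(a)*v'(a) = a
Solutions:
 v(a) = -sqrt(C1 + a^2)
 v(a) = sqrt(C1 + a^2)


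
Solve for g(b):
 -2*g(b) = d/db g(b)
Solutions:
 g(b) = C1*exp(-2*b)


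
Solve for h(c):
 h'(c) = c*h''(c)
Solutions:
 h(c) = C1 + C2*c^2


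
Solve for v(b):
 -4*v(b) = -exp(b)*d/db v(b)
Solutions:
 v(b) = C1*exp(-4*exp(-b))


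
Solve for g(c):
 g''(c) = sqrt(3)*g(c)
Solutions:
 g(c) = C1*exp(-3^(1/4)*c) + C2*exp(3^(1/4)*c)


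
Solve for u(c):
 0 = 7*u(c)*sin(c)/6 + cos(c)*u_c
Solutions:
 u(c) = C1*cos(c)^(7/6)


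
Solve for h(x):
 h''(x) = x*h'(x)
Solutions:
 h(x) = C1 + C2*erfi(sqrt(2)*x/2)


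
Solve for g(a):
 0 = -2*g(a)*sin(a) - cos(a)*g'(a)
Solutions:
 g(a) = C1*cos(a)^2


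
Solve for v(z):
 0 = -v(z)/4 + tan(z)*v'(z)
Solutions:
 v(z) = C1*sin(z)^(1/4)


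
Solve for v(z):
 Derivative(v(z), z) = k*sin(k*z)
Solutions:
 v(z) = C1 - cos(k*z)


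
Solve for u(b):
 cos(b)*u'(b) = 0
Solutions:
 u(b) = C1


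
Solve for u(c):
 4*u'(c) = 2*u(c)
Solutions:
 u(c) = C1*exp(c/2)


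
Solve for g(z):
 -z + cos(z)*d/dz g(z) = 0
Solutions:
 g(z) = C1 + Integral(z/cos(z), z)


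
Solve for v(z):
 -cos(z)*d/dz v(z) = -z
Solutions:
 v(z) = C1 + Integral(z/cos(z), z)


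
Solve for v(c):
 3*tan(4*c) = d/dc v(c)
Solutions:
 v(c) = C1 - 3*log(cos(4*c))/4


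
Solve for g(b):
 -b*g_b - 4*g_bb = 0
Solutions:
 g(b) = C1 + C2*erf(sqrt(2)*b/4)


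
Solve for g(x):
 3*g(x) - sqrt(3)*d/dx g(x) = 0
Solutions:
 g(x) = C1*exp(sqrt(3)*x)


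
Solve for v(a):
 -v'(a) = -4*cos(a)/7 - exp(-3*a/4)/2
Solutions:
 v(a) = C1 + 4*sin(a)/7 - 2*exp(-3*a/4)/3


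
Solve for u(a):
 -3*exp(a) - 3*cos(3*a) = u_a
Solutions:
 u(a) = C1 - 3*exp(a) - sin(3*a)


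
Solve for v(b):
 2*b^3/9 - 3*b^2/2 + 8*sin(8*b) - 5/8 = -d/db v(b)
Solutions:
 v(b) = C1 - b^4/18 + b^3/2 + 5*b/8 + cos(8*b)


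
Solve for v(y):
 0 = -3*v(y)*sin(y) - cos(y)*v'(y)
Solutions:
 v(y) = C1*cos(y)^3


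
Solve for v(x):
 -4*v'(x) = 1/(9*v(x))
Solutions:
 v(x) = -sqrt(C1 - 2*x)/6
 v(x) = sqrt(C1 - 2*x)/6


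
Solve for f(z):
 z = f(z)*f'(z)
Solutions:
 f(z) = -sqrt(C1 + z^2)
 f(z) = sqrt(C1 + z^2)


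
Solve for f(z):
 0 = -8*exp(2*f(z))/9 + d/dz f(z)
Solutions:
 f(z) = log(-sqrt(-1/(C1 + 8*z))) - log(2)/2 + log(3)
 f(z) = log(-1/(C1 + 8*z))/2 - log(2)/2 + log(3)


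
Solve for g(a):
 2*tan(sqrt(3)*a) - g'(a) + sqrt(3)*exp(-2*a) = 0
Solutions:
 g(a) = C1 + sqrt(3)*log(tan(sqrt(3)*a)^2 + 1)/3 - sqrt(3)*exp(-2*a)/2


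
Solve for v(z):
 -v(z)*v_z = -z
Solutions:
 v(z) = -sqrt(C1 + z^2)
 v(z) = sqrt(C1 + z^2)


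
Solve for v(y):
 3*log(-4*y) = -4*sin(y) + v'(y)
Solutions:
 v(y) = C1 + 3*y*log(-y) - 3*y + 6*y*log(2) - 4*cos(y)


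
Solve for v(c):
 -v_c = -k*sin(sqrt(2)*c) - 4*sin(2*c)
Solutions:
 v(c) = C1 - sqrt(2)*k*cos(sqrt(2)*c)/2 - 2*cos(2*c)


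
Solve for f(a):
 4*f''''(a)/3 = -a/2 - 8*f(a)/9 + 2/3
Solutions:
 f(a) = -9*a/16 + (C1*sin(6^(3/4)*a/6) + C2*cos(6^(3/4)*a/6))*exp(-6^(3/4)*a/6) + (C3*sin(6^(3/4)*a/6) + C4*cos(6^(3/4)*a/6))*exp(6^(3/4)*a/6) + 3/4


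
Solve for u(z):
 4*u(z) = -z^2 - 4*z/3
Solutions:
 u(z) = z*(-3*z - 4)/12


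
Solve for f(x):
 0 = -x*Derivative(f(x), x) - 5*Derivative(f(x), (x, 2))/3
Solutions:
 f(x) = C1 + C2*erf(sqrt(30)*x/10)


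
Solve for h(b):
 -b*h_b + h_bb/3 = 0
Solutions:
 h(b) = C1 + C2*erfi(sqrt(6)*b/2)


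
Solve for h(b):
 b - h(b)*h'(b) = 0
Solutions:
 h(b) = -sqrt(C1 + b^2)
 h(b) = sqrt(C1 + b^2)


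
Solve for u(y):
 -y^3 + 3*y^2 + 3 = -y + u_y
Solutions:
 u(y) = C1 - y^4/4 + y^3 + y^2/2 + 3*y


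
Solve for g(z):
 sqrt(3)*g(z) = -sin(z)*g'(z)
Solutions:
 g(z) = C1*(cos(z) + 1)^(sqrt(3)/2)/(cos(z) - 1)^(sqrt(3)/2)


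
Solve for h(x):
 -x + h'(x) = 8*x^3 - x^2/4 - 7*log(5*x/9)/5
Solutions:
 h(x) = C1 + 2*x^4 - x^3/12 + x^2/2 - 7*x*log(x)/5 - 7*x*log(5)/5 + 7*x/5 + 14*x*log(3)/5


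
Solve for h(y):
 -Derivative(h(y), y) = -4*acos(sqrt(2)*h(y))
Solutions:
 Integral(1/acos(sqrt(2)*_y), (_y, h(y))) = C1 + 4*y


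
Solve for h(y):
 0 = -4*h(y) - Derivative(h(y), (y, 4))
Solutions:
 h(y) = (C1*sin(y) + C2*cos(y))*exp(-y) + (C3*sin(y) + C4*cos(y))*exp(y)


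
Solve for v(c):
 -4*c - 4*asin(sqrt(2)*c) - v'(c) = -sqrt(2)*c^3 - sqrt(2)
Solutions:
 v(c) = C1 + sqrt(2)*c^4/4 - 2*c^2 - 4*c*asin(sqrt(2)*c) + sqrt(2)*c - 2*sqrt(2)*sqrt(1 - 2*c^2)


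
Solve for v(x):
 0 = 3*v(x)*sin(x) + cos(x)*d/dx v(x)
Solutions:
 v(x) = C1*cos(x)^3


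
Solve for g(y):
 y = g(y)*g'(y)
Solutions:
 g(y) = -sqrt(C1 + y^2)
 g(y) = sqrt(C1 + y^2)


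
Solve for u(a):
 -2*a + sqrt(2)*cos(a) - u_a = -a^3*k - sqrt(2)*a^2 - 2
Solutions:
 u(a) = C1 + a^4*k/4 + sqrt(2)*a^3/3 - a^2 + 2*a + sqrt(2)*sin(a)


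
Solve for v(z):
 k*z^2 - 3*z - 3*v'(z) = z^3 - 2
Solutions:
 v(z) = C1 + k*z^3/9 - z^4/12 - z^2/2 + 2*z/3


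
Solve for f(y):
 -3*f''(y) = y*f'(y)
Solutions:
 f(y) = C1 + C2*erf(sqrt(6)*y/6)


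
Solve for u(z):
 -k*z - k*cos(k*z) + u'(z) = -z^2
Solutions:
 u(z) = C1 + k*z^2/2 - z^3/3 + sin(k*z)


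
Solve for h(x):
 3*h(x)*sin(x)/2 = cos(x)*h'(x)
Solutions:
 h(x) = C1/cos(x)^(3/2)


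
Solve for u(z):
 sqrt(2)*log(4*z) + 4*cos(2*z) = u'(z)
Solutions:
 u(z) = C1 + sqrt(2)*z*(log(z) - 1) + 2*sqrt(2)*z*log(2) + 2*sin(2*z)


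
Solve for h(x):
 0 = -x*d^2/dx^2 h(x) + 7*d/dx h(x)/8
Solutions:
 h(x) = C1 + C2*x^(15/8)


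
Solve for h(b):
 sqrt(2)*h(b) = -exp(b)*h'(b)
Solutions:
 h(b) = C1*exp(sqrt(2)*exp(-b))


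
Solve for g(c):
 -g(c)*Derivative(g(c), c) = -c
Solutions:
 g(c) = -sqrt(C1 + c^2)
 g(c) = sqrt(C1 + c^2)


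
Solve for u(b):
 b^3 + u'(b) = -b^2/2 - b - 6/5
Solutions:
 u(b) = C1 - b^4/4 - b^3/6 - b^2/2 - 6*b/5


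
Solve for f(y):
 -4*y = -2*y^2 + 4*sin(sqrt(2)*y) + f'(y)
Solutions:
 f(y) = C1 + 2*y^3/3 - 2*y^2 + 2*sqrt(2)*cos(sqrt(2)*y)


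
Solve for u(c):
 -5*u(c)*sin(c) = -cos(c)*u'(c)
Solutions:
 u(c) = C1/cos(c)^5


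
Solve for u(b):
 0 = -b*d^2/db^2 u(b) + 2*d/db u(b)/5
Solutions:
 u(b) = C1 + C2*b^(7/5)


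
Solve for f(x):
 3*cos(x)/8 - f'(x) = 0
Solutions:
 f(x) = C1 + 3*sin(x)/8


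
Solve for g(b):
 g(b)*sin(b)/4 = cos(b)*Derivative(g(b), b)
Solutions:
 g(b) = C1/cos(b)^(1/4)


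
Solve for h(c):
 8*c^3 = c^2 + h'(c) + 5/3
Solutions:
 h(c) = C1 + 2*c^4 - c^3/3 - 5*c/3


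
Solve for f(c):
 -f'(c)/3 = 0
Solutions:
 f(c) = C1


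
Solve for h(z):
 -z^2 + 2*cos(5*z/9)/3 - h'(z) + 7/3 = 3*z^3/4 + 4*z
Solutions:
 h(z) = C1 - 3*z^4/16 - z^3/3 - 2*z^2 + 7*z/3 + 6*sin(5*z/9)/5


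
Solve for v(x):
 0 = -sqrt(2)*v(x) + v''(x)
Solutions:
 v(x) = C1*exp(-2^(1/4)*x) + C2*exp(2^(1/4)*x)


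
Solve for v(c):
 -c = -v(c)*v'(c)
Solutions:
 v(c) = -sqrt(C1 + c^2)
 v(c) = sqrt(C1 + c^2)


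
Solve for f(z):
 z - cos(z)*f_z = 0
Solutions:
 f(z) = C1 + Integral(z/cos(z), z)


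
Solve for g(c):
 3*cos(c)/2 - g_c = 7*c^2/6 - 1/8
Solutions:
 g(c) = C1 - 7*c^3/18 + c/8 + 3*sin(c)/2


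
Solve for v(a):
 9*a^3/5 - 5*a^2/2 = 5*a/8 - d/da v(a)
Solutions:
 v(a) = C1 - 9*a^4/20 + 5*a^3/6 + 5*a^2/16


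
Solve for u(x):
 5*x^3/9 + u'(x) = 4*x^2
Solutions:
 u(x) = C1 - 5*x^4/36 + 4*x^3/3


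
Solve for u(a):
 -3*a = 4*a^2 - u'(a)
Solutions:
 u(a) = C1 + 4*a^3/3 + 3*a^2/2


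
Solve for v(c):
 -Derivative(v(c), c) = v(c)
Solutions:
 v(c) = C1*exp(-c)


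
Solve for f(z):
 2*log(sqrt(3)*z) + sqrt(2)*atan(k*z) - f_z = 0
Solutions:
 f(z) = C1 + 2*z*log(z) - 2*z + z*log(3) + sqrt(2)*Piecewise((z*atan(k*z) - log(k^2*z^2 + 1)/(2*k), Ne(k, 0)), (0, True))


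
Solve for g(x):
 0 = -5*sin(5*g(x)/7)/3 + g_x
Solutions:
 -5*x/3 + 7*log(cos(5*g(x)/7) - 1)/10 - 7*log(cos(5*g(x)/7) + 1)/10 = C1


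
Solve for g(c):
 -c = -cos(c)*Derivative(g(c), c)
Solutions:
 g(c) = C1 + Integral(c/cos(c), c)


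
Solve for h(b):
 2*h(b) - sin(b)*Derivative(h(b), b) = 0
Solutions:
 h(b) = C1*(cos(b) - 1)/(cos(b) + 1)


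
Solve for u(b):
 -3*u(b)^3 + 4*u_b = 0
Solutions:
 u(b) = -sqrt(2)*sqrt(-1/(C1 + 3*b))
 u(b) = sqrt(2)*sqrt(-1/(C1 + 3*b))


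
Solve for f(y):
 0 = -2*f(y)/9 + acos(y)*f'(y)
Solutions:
 f(y) = C1*exp(2*Integral(1/acos(y), y)/9)


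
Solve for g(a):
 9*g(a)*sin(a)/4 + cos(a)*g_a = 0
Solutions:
 g(a) = C1*cos(a)^(9/4)


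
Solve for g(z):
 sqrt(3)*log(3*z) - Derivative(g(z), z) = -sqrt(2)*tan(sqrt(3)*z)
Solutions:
 g(z) = C1 + sqrt(3)*z*(log(z) - 1) + sqrt(3)*z*log(3) - sqrt(6)*log(cos(sqrt(3)*z))/3


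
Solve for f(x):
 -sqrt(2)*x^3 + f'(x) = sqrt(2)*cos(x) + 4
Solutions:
 f(x) = C1 + sqrt(2)*x^4/4 + 4*x + sqrt(2)*sin(x)


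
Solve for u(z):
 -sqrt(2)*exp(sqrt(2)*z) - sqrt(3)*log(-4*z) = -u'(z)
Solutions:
 u(z) = C1 + sqrt(3)*z*log(-z) + sqrt(3)*z*(-1 + 2*log(2)) + exp(sqrt(2)*z)


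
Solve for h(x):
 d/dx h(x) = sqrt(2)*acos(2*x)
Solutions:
 h(x) = C1 + sqrt(2)*(x*acos(2*x) - sqrt(1 - 4*x^2)/2)


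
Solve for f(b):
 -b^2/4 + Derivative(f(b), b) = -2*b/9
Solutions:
 f(b) = C1 + b^3/12 - b^2/9


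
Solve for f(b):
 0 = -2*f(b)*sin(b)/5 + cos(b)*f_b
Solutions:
 f(b) = C1/cos(b)^(2/5)


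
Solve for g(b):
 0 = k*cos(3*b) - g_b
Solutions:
 g(b) = C1 + k*sin(3*b)/3


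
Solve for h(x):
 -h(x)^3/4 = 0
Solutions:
 h(x) = 0


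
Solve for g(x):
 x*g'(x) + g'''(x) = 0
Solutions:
 g(x) = C1 + Integral(C2*airyai(-x) + C3*airybi(-x), x)


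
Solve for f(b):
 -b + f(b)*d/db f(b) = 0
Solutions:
 f(b) = -sqrt(C1 + b^2)
 f(b) = sqrt(C1 + b^2)


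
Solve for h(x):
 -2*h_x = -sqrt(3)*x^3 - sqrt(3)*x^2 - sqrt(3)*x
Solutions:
 h(x) = C1 + sqrt(3)*x^4/8 + sqrt(3)*x^3/6 + sqrt(3)*x^2/4


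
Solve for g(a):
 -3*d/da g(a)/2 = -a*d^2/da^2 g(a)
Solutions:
 g(a) = C1 + C2*a^(5/2)


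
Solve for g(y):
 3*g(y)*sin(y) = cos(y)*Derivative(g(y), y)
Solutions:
 g(y) = C1/cos(y)^3


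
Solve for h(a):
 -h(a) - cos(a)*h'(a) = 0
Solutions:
 h(a) = C1*sqrt(sin(a) - 1)/sqrt(sin(a) + 1)


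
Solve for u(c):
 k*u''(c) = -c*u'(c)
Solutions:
 u(c) = C1 + C2*sqrt(k)*erf(sqrt(2)*c*sqrt(1/k)/2)


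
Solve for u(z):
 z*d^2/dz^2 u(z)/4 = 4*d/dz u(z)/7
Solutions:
 u(z) = C1 + C2*z^(23/7)


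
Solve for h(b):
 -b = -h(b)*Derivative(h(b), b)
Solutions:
 h(b) = -sqrt(C1 + b^2)
 h(b) = sqrt(C1 + b^2)


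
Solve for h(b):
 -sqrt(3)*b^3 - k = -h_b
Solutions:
 h(b) = C1 + sqrt(3)*b^4/4 + b*k


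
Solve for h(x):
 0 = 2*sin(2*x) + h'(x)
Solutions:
 h(x) = C1 + cos(2*x)


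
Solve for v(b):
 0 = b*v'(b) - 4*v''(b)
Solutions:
 v(b) = C1 + C2*erfi(sqrt(2)*b/4)


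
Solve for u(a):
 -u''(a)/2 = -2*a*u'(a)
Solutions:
 u(a) = C1 + C2*erfi(sqrt(2)*a)


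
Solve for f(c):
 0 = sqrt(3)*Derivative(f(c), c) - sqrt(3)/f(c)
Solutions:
 f(c) = -sqrt(C1 + 2*c)
 f(c) = sqrt(C1 + 2*c)


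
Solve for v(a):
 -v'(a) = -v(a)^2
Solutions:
 v(a) = -1/(C1 + a)


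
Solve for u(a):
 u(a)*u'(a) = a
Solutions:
 u(a) = -sqrt(C1 + a^2)
 u(a) = sqrt(C1 + a^2)


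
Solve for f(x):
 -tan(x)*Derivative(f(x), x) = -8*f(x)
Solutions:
 f(x) = C1*sin(x)^8


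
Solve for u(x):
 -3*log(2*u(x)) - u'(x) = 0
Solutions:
 Integral(1/(log(_y) + log(2)), (_y, u(x)))/3 = C1 - x


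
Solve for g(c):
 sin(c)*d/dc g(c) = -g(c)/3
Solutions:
 g(c) = C1*(cos(c) + 1)^(1/6)/(cos(c) - 1)^(1/6)


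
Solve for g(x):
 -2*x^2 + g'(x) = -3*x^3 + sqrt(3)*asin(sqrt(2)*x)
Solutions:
 g(x) = C1 - 3*x^4/4 + 2*x^3/3 + sqrt(3)*(x*asin(sqrt(2)*x) + sqrt(2)*sqrt(1 - 2*x^2)/2)


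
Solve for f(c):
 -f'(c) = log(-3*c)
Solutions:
 f(c) = C1 - c*log(-c) + c*(1 - log(3))


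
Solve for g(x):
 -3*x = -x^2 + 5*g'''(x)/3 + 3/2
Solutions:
 g(x) = C1 + C2*x + C3*x^2 + x^5/100 - 3*x^4/40 - 3*x^3/20


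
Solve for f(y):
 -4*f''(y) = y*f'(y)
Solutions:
 f(y) = C1 + C2*erf(sqrt(2)*y/4)


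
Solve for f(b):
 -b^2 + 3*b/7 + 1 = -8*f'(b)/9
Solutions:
 f(b) = C1 + 3*b^3/8 - 27*b^2/112 - 9*b/8


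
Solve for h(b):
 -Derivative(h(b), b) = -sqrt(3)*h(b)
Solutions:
 h(b) = C1*exp(sqrt(3)*b)


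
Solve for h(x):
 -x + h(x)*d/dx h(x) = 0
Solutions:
 h(x) = -sqrt(C1 + x^2)
 h(x) = sqrt(C1 + x^2)


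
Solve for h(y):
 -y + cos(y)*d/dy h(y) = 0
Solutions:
 h(y) = C1 + Integral(y/cos(y), y)


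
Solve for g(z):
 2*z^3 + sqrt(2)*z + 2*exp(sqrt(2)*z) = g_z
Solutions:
 g(z) = C1 + z^4/2 + sqrt(2)*z^2/2 + sqrt(2)*exp(sqrt(2)*z)


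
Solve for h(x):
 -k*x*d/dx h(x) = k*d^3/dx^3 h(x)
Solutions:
 h(x) = C1 + Integral(C2*airyai(-x) + C3*airybi(-x), x)


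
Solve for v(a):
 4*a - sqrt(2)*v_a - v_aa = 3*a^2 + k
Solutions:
 v(a) = C1 + C2*exp(-sqrt(2)*a) - sqrt(2)*a^3/2 + sqrt(2)*a^2 + 3*a^2/2 - sqrt(2)*a*k/2 - 3*sqrt(2)*a/2 - 2*a


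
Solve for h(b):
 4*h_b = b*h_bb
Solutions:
 h(b) = C1 + C2*b^5


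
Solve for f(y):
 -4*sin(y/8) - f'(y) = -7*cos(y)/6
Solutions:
 f(y) = C1 + 7*sin(y)/6 + 32*cos(y/8)
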